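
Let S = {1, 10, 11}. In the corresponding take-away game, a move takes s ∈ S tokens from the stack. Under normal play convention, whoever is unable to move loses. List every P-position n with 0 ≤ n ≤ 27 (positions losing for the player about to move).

0, 2, 4, 6, 8, 20, 22, 24, 26

n :  0  1  2  3  4  5  6  7  8  9 10 11 12 13 14 15 16 17 18 19 20 21 22 23 24 25 26 27
G :  0  1  0  1  0  1  0  1  0  1  2  3  2  3  2  3  2  3  2  3  0  1  0  1  0  1  0  1
P-positions are exactly the n with G(n) = 0.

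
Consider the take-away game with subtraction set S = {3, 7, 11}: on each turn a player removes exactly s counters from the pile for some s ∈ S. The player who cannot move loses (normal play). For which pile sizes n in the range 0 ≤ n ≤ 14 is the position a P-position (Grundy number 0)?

n :  0  1  2  3  4  5  6  7  8  9 10 11 12 13 14
G :  0  0  0  1  1  1  0  2  2  1  0  3  2  1  0
P-positions are exactly the n with G(n) = 0.

0, 1, 2, 6, 10, 14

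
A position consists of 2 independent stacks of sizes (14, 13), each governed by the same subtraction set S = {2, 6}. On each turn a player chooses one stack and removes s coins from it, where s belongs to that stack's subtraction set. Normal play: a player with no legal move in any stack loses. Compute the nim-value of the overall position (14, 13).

1

All stacks use S = {2, 6}:
G(0) = 0
G(1) = mex{} = 0
G(2) = mex{0} = 1
G(3) = mex{0} = 1
G(4) = mex{1} = 0
G(5) = mex{1} = 0
G(6) = mex{0,0} = 1
G(7) = mex{0,0} = 1
G(8) = mex{1,1} = 0
G(9) = mex{1,1} = 0
G(10) = mex{0,0} = 1
G(11) = mex{0,0} = 1
G(12) = mex{1,1} = 0
G(13) = mex{1,1} = 0
G(14) = mex{0,0} = 1
Stack A: G(14) = 1.
Stack B: G(13) = 0.
Combined Grundy value = 1 ⊕ 0 = 1.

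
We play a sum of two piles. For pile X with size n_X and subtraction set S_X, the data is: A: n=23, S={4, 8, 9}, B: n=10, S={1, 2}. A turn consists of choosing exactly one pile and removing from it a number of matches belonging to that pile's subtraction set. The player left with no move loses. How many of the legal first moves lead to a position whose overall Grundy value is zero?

Pile A, S = {4, 8, 9}:
G(0) = 0
G(1) = mex{} = 0
G(2) = mex{} = 0
G(3) = mex{} = 0
G(4) = mex{0} = 1
G(5) = mex{0} = 1
G(6) = mex{0} = 1
G(7) = mex{0} = 1
G(8) = mex{1,0} = 2
G(9) = mex{1,0,0} = 2
G(10) = mex{1,0,0} = 2
G(11) = mex{1,0,0} = 2
G(12) = mex{2,1,0} = 3
G(13) = mex{2,1,1} = 0
G(14) = mex{2,1,1} = 0
G(15) = mex{2,1,1} = 0
G(16) = mex{3,2,1} = 0
G(17) = mex{0,2,2} = 1
G(18) = mex{0,2,2} = 1
G(19) = mex{0,2,2} = 1
G(20) = mex{0,3,2} = 1
G(21) = mex{1,0,3} = 2
G(22) = mex{1,0,0} = 2
G(23) = mex{1,0,0} = 2
G_A(23) = 2.
Pile B, S = {1, 2}:
n :  0  1  2  3  4  5  6  7  8  9 10
G :  0  1  2  0  1  2  0  1  2  0  1
G_B(10) = 1.
Combined Grundy value = 2 ⊕ 1 = 3.
A winning move leaves total XOR = 0, i.e. changes one component's Grundy value g to g ⊕ X where X is the current total.
Pile A: need g' = 2⊕3 = 1. Options: 23−4→G=1, 23−8→G=0, 23−9→G=0. Hits: 1.
Pile B: need g' = 1⊕3 = 2. Options: 10−1→G=0, 10−2→G=2. Hits: 1.

2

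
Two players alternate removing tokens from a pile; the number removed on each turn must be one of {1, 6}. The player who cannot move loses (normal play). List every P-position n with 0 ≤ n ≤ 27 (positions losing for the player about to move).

n :  0  1  2  3  4  5  6  7  8  9 10 11 12 13 14 15 16 17 18 19 20 21 22 23 24 25 26 27
G :  0  1  0  1  0  1  2  0  1  0  1  0  1  2  0  1  0  1  0  1  2  0  1  0  1  0  1  2
P-positions are exactly the n with G(n) = 0.

0, 2, 4, 7, 9, 11, 14, 16, 18, 21, 23, 25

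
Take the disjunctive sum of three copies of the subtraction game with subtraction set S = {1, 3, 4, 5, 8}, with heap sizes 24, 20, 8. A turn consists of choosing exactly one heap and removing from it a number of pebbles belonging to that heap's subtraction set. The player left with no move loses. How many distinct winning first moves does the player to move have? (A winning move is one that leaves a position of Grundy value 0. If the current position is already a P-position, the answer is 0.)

1

All heaps use S = {1, 3, 4, 5, 8}:
n :  0  1  2  3  4  5  6  7  8  9 10 11 12 13 14 15 16 17 18 19 20 21 22 23 24
G :  0  1  0  1  2  3  2  3  4  0  1  0  1  2  3  2  3  4  0  1  0  1  2  3  2
Heap A: G(24) = 2.
Heap B: G(20) = 0.
Heap C: G(8) = 4.
Combined Grundy value = 2 ⊕ 0 ⊕ 4 = 6.
A winning move leaves total XOR = 0, i.e. changes one component's Grundy value g to g ⊕ X where X is the current total.
Heap A: need g' = 2⊕6 = 4. Options: 24−1→G=3, 24−3→G=1, 24−4→G=0, 24−5→G=1, 24−8→G=3. Hits: 0.
Heap B: need g' = 0⊕6 = 6. Options: 20−1→G=1, 20−3→G=4, 20−4→G=3, 20−5→G=2, 20−8→G=1. Hits: 0.
Heap C: need g' = 4⊕6 = 2. Options: 8−1→G=3, 8−3→G=3, 8−4→G=2, 8−5→G=1, 8−8→G=0. Hits: 1.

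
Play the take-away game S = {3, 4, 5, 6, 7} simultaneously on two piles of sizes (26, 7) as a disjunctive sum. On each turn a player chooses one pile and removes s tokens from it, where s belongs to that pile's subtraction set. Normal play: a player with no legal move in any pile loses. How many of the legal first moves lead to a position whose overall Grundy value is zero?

All piles use S = {3, 4, 5, 6, 7}:
n :  0  1  2  3  4  5  6  7  8  9 10 11 12 13 14 15 16 17 18 19 20 21 22 23 24 25 26
G :  0  0  0  1  1  1  2  2  2  3  0  0  0  1  1  1  2  2  2  3  0  0  0  1  1  1  2
Pile A: G(26) = 2.
Pile B: G(7) = 2.
Combined Grundy value = 2 ⊕ 2 = 0.
A winning move leaves total XOR = 0, i.e. changes one component's Grundy value g to g ⊕ X where X is the current total.
Pile A: target g' = 2⊕0 = 2, but every legal move changes the Grundy value (mex property), so 0 moves.
Pile B: target g' = 2⊕0 = 2, but every legal move changes the Grundy value (mex property), so 0 moves.

0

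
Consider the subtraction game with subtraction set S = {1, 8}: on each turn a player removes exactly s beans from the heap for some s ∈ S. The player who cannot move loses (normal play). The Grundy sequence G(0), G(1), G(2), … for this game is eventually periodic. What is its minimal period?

G(0) = 0
G(1) = mex{0} = 1
G(2) = mex{1} = 0
G(3) = mex{0} = 1
G(4) = mex{1} = 0
G(5) = mex{0} = 1
G(6) = mex{1} = 0
G(7) = mex{0} = 1
G(8) = mex{1,0} = 2
G(9) = mex{2,1} = 0
G(10) = mex{0,0} = 1
G(11) = mex{1,1} = 0
G(12) = mex{0,0} = 1
G(13) = mex{1,1} = 0
G(14) = mex{0,0} = 1
G(15) = mex{1,1} = 0
G(16) = mex{0,2} = 1
G(17) = mex{1,0} = 2
G(18) = mex{2,1} = 0
G(19) = mex{0,0} = 1
G(n+9) = G(n) holds for n = 0,…,7 (a full window of length max(S) = 8), so the sequence is purely periodic with period 9.

9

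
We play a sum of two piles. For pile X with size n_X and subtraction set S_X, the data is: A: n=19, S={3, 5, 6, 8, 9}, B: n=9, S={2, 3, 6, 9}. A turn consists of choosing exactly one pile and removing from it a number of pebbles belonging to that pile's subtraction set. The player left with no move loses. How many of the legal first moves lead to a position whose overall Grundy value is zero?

Pile A, S = {3, 5, 6, 8, 9}:
G(0) = 0
G(1) = mex{} = 0
G(2) = mex{} = 0
G(3) = mex{0} = 1
G(4) = mex{0} = 1
G(5) = mex{0,0} = 1
G(6) = mex{1,0,0} = 2
G(7) = mex{1,0,0} = 2
G(8) = mex{1,1,0,0} = 2
G(9) = mex{2,1,1,0,0} = 3
G(10) = mex{2,1,1,0,0} = 3
G(11) = mex{2,2,1,1,0} = 3
G(12) = mex{3,2,2,1,1} = 0
G(13) = mex{3,2,2,1,1} = 0
G(14) = mex{3,3,2,2,1} = 0
G(15) = mex{0,3,3,2,2} = 1
G(16) = mex{0,3,3,2,2} = 1
G(17) = mex{0,0,3,3,2} = 1
G(18) = mex{1,0,0,3,3} = 2
G(19) = mex{1,0,0,3,3} = 2
G_A(19) = 2.
Pile B, S = {2, 3, 6, 9}:
n : 0 1 2 3 4 5 6 7 8 9
G : 0 0 1 1 2 0 3 1 2 2
G_B(9) = 2.
Combined Grundy value = 2 ⊕ 2 = 0.
A winning move leaves total XOR = 0, i.e. changes one component's Grundy value g to g ⊕ X where X is the current total.
Pile A: target g' = 2⊕0 = 2, but every legal move changes the Grundy value (mex property), so 0 moves.
Pile B: target g' = 2⊕0 = 2, but every legal move changes the Grundy value (mex property), so 0 moves.

0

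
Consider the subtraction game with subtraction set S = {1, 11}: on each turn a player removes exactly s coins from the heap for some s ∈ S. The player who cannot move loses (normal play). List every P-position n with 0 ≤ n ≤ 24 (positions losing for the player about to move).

n :  0  1  2  3  4  5  6  7  8  9 10 11 12 13 14 15 16 17 18 19 20 21 22 23 24
G :  0  1  0  1  0  1  0  1  0  1  0  1  0  1  0  1  0  1  0  1  0  1  0  1  0
P-positions are exactly the n with G(n) = 0.

0, 2, 4, 6, 8, 10, 12, 14, 16, 18, 20, 22, 24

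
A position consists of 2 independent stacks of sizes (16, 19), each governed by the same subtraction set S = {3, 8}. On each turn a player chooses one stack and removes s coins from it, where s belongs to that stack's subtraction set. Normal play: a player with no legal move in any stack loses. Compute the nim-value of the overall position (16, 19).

3

All stacks use S = {3, 8}:
n :  0  1  2  3  4  5  6  7  8  9 10 11 12 13 14 15 16 17 18 19
G :  0  0  0  1  1  1  0  0  2  1  1  0  0  0  1  1  1  0  0  2
Stack A: G(16) = 1.
Stack B: G(19) = 2.
Combined Grundy value = 1 ⊕ 2 = 3.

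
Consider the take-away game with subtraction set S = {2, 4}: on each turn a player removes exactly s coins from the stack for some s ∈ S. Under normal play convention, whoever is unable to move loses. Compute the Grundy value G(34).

n :  0  1  2  3  4  5  6  7  8  9 10 11 12 13 14 15 16 17 18 19 20 21 22 23 24 25 26 27 28 29 30 31 32 33 34
G :  0  0  1  1  2  2  0  0  1  1  2  2  0  0  1  1  2  2  0  0  1  1  2  2  0  0  1  1  2  2  0  0  1  1  2

2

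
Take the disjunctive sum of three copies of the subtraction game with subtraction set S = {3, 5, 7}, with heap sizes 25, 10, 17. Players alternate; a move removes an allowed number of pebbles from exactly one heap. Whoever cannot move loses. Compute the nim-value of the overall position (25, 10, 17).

3

All heaps use S = {3, 5, 7}:
n :  0  1  2  3  4  5  6  7  8  9 10 11 12 13 14 15 16 17 18 19 20 21 22 23 24 25
G :  0  0  0  1  1  1  2  2  2  3  0  0  0  1  1  1  2  2  2  3  0  0  0  1  1  1
Heap A: G(25) = 1.
Heap B: G(10) = 0.
Heap C: G(17) = 2.
Combined Grundy value = 1 ⊕ 0 ⊕ 2 = 3.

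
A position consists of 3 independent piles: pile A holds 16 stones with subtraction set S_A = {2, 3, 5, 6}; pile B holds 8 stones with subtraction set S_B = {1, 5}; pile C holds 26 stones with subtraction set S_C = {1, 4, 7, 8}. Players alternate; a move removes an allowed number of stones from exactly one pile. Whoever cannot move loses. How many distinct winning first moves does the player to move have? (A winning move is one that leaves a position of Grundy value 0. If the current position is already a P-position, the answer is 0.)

5

Pile A, S = {2, 3, 5, 6}:
G(0) = 0
G(1) = mex{} = 0
G(2) = mex{0} = 1
G(3) = mex{0,0} = 1
G(4) = mex{1,0} = 2
G(5) = mex{1,1,0} = 2
G(6) = mex{2,1,0,0} = 3
G(7) = mex{2,2,1,0} = 3
G(8) = mex{3,2,1,1} = 0
G(9) = mex{3,3,2,1} = 0
G(10) = mex{0,3,2,2} = 1
G(11) = mex{0,0,3,2} = 1
G(12) = mex{1,0,3,3} = 2
G(13) = mex{1,1,0,3} = 2
G(14) = mex{2,1,0,0} = 3
G(15) = mex{2,2,1,0} = 3
G(16) = mex{3,2,1,1} = 0
G_A(16) = 0.
Pile B, S = {1, 5}:
G(0) = 0
G(1) = mex{0} = 1
G(2) = mex{1} = 0
G(3) = mex{0} = 1
G(4) = mex{1} = 0
G(5) = mex{0,0} = 1
G(6) = mex{1,1} = 0
G(7) = mex{0,0} = 1
G(8) = mex{1,1} = 0
G_B(8) = 0.
Pile C, S = {1, 4, 7, 8}:
n :  0  1  2  3  4  5  6  7  8  9 10 11 12 13 14 15 16 17 18 19 20 21 22 23 24 25 26
G :  0  1  0  1  2  0  1  2  3  2  3  0  1  3  0  1  0  1  2  3  2  4  3  2  3  0  1
G_C(26) = 1.
Combined Grundy value = 0 ⊕ 0 ⊕ 1 = 1.
A winning move leaves total XOR = 0, i.e. changes one component's Grundy value g to g ⊕ X where X is the current total.
Pile A: need g' = 0⊕1 = 1. Options: 16−2→G=3, 16−3→G=2, 16−5→G=1, 16−6→G=1. Hits: 2.
Pile B: need g' = 0⊕1 = 1. Options: 8−1→G=1, 8−5→G=1. Hits: 2.
Pile C: need g' = 1⊕1 = 0. Options: 26−1→G=0, 26−4→G=3, 26−7→G=3, 26−8→G=2. Hits: 1.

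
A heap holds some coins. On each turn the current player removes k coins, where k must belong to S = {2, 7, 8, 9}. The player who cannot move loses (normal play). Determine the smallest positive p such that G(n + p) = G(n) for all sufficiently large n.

15

n :  0  1  2  3  4  5  6  7  8  9 10 11 12 13 14 15 16 17 18 19 20 21 22 23 24 25 26 27 28 29 30 31
G :  0  0  1  1  0  0  1  1  2  2  3  3  2  2  3  0  0  1  1  0  0  1  1  2  2  3  3  2  2  3  0  0
G(n+15) = G(n) holds for n = 0,…,8 (a full window of length max(S) = 9), so the sequence is purely periodic with period 15.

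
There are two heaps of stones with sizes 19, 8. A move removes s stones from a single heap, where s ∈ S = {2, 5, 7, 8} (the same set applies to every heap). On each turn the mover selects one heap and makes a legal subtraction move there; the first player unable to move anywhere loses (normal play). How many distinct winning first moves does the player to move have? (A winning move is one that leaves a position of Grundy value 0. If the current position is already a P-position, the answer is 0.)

All heaps use S = {2, 5, 7, 8}:
G(0) = 0
G(1) = mex{} = 0
G(2) = mex{0} = 1
G(3) = mex{0} = 1
G(4) = mex{1} = 0
G(5) = mex{1,0} = 2
G(6) = mex{0,0} = 1
G(7) = mex{2,1,0} = 3
G(8) = mex{1,1,0,0} = 2
G(9) = mex{3,0,1,0} = 2
G(10) = mex{2,2,1,1} = 0
G(11) = mex{2,1,0,1} = 3
G(12) = mex{0,3,2,0} = 1
G(13) = mex{3,2,1,2} = 0
G(14) = mex{1,2,3,1} = 0
G(15) = mex{0,0,2,3} = 1
G(16) = mex{0,3,2,2} = 1
G(17) = mex{1,1,0,2} = 3
G(18) = mex{1,0,3,0} = 2
G(19) = mex{3,0,1,3} = 2
Heap A: G(19) = 2.
Heap B: G(8) = 2.
Combined Grundy value = 2 ⊕ 2 = 0.
A winning move leaves total XOR = 0, i.e. changes one component's Grundy value g to g ⊕ X where X is the current total.
Heap A: target g' = 2⊕0 = 2, but every legal move changes the Grundy value (mex property), so 0 moves.
Heap B: target g' = 2⊕0 = 2, but every legal move changes the Grundy value (mex property), so 0 moves.

0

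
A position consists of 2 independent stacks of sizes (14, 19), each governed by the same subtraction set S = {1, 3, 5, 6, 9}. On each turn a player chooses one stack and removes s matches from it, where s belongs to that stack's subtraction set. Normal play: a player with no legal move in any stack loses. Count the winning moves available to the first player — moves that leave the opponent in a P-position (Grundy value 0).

All stacks use S = {1, 3, 5, 6, 9}:
n :  0  1  2  3  4  5  6  7  8  9 10 11 12 13 14 15 16 17 18 19
G :  0  1  0  1  0  1  2  3  2  3  2  3  0  1  0  1  0  1  2  3
Stack A: G(14) = 0.
Stack B: G(19) = 3.
Combined Grundy value = 0 ⊕ 3 = 3.
A winning move leaves total XOR = 0, i.e. changes one component's Grundy value g to g ⊕ X where X is the current total.
Stack A: need g' = 0⊕3 = 3. Options: 14−1→G=1, 14−3→G=3, 14−5→G=3, 14−6→G=2, 14−9→G=1. Hits: 2.
Stack B: need g' = 3⊕3 = 0. Options: 19−1→G=2, 19−3→G=0, 19−5→G=0, 19−6→G=1, 19−9→G=2. Hits: 2.

4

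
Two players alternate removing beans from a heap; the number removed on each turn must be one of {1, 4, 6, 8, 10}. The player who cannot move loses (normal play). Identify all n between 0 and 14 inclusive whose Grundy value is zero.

G(0) = 0
G(1) = mex{0} = 1
G(2) = mex{1} = 0
G(3) = mex{0} = 1
G(4) = mex{1,0} = 2
G(5) = mex{2,1} = 0
G(6) = mex{0,0,0} = 1
G(7) = mex{1,1,1} = 0
G(8) = mex{0,2,0,0} = 1
G(9) = mex{1,0,1,1} = 2
G(10) = mex{2,1,2,0,0} = 3
G(11) = mex{3,0,0,1,1} = 2
G(12) = mex{2,1,1,2,0} = 3
G(13) = mex{3,2,0,0,1} = 4
G(14) = mex{4,3,1,1,2} = 0
P-positions are exactly the n with G(n) = 0.

0, 2, 5, 7, 14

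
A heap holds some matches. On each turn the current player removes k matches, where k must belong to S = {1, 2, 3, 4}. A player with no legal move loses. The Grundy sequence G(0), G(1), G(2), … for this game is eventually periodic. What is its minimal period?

G(0) = 0
G(1) = mex{0} = 1
G(2) = mex{1,0} = 2
G(3) = mex{2,1,0} = 3
G(4) = mex{3,2,1,0} = 4
G(5) = mex{4,3,2,1} = 0
G(6) = mex{0,4,3,2} = 1
G(7) = mex{1,0,4,3} = 2
G(8) = mex{2,1,0,4} = 3
G(9) = mex{3,2,1,0} = 4
G(10) = mex{4,3,2,1} = 0
G(11) = mex{0,4,3,2} = 1
G(12) = mex{1,0,4,3} = 2
G(13) = mex{2,1,0,4} = 3
G(14) = mex{3,2,1,0} = 4
G(n+5) = G(n) holds for n = 0,…,3 (a full window of length max(S) = 4), so the sequence is purely periodic with period 5.

5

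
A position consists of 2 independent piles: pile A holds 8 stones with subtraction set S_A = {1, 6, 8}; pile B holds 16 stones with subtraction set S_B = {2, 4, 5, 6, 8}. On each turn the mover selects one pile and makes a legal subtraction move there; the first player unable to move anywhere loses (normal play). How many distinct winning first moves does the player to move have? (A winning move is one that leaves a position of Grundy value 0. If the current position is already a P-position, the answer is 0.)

1

Pile A, S = {1, 6, 8}:
n : 0 1 2 3 4 5 6 7 8
G : 0 1 0 1 0 1 2 0 1
G_A(8) = 1.
Pile B, S = {2, 4, 5, 6, 8}:
n :  0  1  2  3  4  5  6  7  8  9 10 11 12 13 14 15 16
G :  0  0  1  1  2  2  3  3  4  4  0  0  1  1  2  2  3
G_B(16) = 3.
Combined Grundy value = 1 ⊕ 3 = 2.
A winning move leaves total XOR = 0, i.e. changes one component's Grundy value g to g ⊕ X where X is the current total.
Pile A: need g' = 1⊕2 = 3. Options: 8−1→G=0, 8−6→G=0, 8−8→G=0. Hits: 0.
Pile B: need g' = 3⊕2 = 1. Options: 16−2→G=2, 16−4→G=1, 16−5→G=0, 16−6→G=0, 16−8→G=4. Hits: 1.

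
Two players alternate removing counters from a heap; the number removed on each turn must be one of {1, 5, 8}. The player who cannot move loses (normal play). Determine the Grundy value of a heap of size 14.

1

n :  0  1  2  3  4  5  6  7  8  9 10 11 12 13 14
G :  0  1  0  1  0  1  0  1  2  3  2  3  2  0  1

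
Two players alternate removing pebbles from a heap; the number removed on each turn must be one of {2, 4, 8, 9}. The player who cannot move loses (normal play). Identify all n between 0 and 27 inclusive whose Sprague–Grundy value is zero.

n :  0  1  2  3  4  5  6  7  8  9 10 11 12 13 14 15 16 17 18 19 20 21 22 23 24 25 26 27
G :  0  0  1  1  2  2  0  0  1  1  2  2  0  0  1  1  2  2  0  0  1  1  2  2  0  0  1  1
P-positions are exactly the n with G(n) = 0.

0, 1, 6, 7, 12, 13, 18, 19, 24, 25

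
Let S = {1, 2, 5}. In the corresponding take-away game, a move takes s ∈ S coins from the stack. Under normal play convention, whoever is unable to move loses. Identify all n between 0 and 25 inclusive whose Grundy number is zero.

G(0) = 0
G(1) = mex{0} = 1
G(2) = mex{1,0} = 2
G(3) = mex{2,1} = 0
G(4) = mex{0,2} = 1
G(5) = mex{1,0,0} = 2
G(6) = mex{2,1,1} = 0
G(7) = mex{0,2,2} = 1
G(8) = mex{1,0,0} = 2
G(9) = mex{2,1,1} = 0
G(10) = mex{0,2,2} = 1
G(11) = mex{1,0,0} = 2
G(12) = mex{2,1,1} = 0
G(13) = mex{0,2,2} = 1
G(14) = mex{1,0,0} = 2
G(15) = mex{2,1,1} = 0
G(16) = mex{0,2,2} = 1
G(17) = mex{1,0,0} = 2
G(18) = mex{2,1,1} = 0
G(19) = mex{0,2,2} = 1
G(20) = mex{1,0,0} = 2
G(21) = mex{2,1,1} = 0
G(22) = mex{0,2,2} = 1
G(23) = mex{1,0,0} = 2
G(24) = mex{2,1,1} = 0
G(25) = mex{0,2,2} = 1
P-positions are exactly the n with G(n) = 0.

0, 3, 6, 9, 12, 15, 18, 21, 24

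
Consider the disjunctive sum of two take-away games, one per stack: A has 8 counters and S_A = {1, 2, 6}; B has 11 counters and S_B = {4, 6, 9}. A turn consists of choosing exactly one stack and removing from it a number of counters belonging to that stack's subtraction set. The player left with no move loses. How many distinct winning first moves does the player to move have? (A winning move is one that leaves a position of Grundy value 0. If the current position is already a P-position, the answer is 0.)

Stack A, S = {1, 2, 6}:
G(0) = 0
G(1) = mex{0} = 1
G(2) = mex{1,0} = 2
G(3) = mex{2,1} = 0
G(4) = mex{0,2} = 1
G(5) = mex{1,0} = 2
G(6) = mex{2,1,0} = 3
G(7) = mex{3,2,1} = 0
G(8) = mex{0,3,2} = 1
G_A(8) = 1.
Stack B, S = {4, 6, 9}:
G(0) = 0
G(1) = mex{} = 0
G(2) = mex{} = 0
G(3) = mex{} = 0
G(4) = mex{0} = 1
G(5) = mex{0} = 1
G(6) = mex{0,0} = 1
G(7) = mex{0,0} = 1
G(8) = mex{1,0} = 2
G(9) = mex{1,0,0} = 2
G(10) = mex{1,1,0} = 2
G(11) = mex{1,1,0} = 2
G_B(11) = 2.
Combined Grundy value = 1 ⊕ 2 = 3.
A winning move leaves total XOR = 0, i.e. changes one component's Grundy value g to g ⊕ X where X is the current total.
Stack A: need g' = 1⊕3 = 2. Options: 8−1→G=0, 8−2→G=3, 8−6→G=2. Hits: 1.
Stack B: need g' = 2⊕3 = 1. Options: 11−4→G=1, 11−6→G=1, 11−9→G=0. Hits: 2.

3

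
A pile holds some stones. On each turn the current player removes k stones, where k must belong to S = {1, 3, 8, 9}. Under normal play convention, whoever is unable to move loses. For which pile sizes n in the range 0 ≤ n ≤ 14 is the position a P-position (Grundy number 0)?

n :  0  1  2  3  4  5  6  7  8  9 10 11 12 13 14
G :  0  1  0  1  0  1  0  1  2  3  2  3  2  3  2
P-positions are exactly the n with G(n) = 0.

0, 2, 4, 6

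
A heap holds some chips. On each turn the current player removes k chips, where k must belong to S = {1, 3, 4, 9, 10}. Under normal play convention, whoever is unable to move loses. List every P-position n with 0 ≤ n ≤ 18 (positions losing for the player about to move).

G(0) = 0
G(1) = mex{0} = 1
G(2) = mex{1} = 0
G(3) = mex{0,0} = 1
G(4) = mex{1,1,0} = 2
G(5) = mex{2,0,1} = 3
G(6) = mex{3,1,0} = 2
G(7) = mex{2,2,1} = 0
G(8) = mex{0,3,2} = 1
G(9) = mex{1,2,3,0} = 4
G(10) = mex{4,0,2,1,0} = 3
G(11) = mex{3,1,0,0,1} = 2
G(12) = mex{2,4,1,1,0} = 3
G(13) = mex{3,3,4,2,1} = 0
G(14) = mex{0,2,3,3,2} = 1
G(15) = mex{1,3,2,2,3} = 0
G(16) = mex{0,0,3,0,2} = 1
G(17) = mex{1,1,0,1,0} = 2
G(18) = mex{2,0,1,4,1} = 3
P-positions are exactly the n with G(n) = 0.

0, 2, 7, 13, 15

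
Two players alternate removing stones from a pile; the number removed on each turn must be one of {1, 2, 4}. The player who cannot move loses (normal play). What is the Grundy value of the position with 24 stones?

G(0) = 0
G(1) = mex{0} = 1
G(2) = mex{1,0} = 2
G(3) = mex{2,1} = 0
G(4) = mex{0,2,0} = 1
G(5) = mex{1,0,1} = 2
G(6) = mex{2,1,2} = 0
G(7) = mex{0,2,0} = 1
G(8) = mex{1,0,1} = 2
G(9) = mex{2,1,2} = 0
G(10) = mex{0,2,0} = 1
G(11) = mex{1,0,1} = 2
G(12) = mex{2,1,2} = 0
G(13) = mex{0,2,0} = 1
G(14) = mex{1,0,1} = 2
G(15) = mex{2,1,2} = 0
G(16) = mex{0,2,0} = 1
G(17) = mex{1,0,1} = 2
G(18) = mex{2,1,2} = 0
G(19) = mex{0,2,0} = 1
G(20) = mex{1,0,1} = 2
G(21) = mex{2,1,2} = 0
G(22) = mex{0,2,0} = 1
G(23) = mex{1,0,1} = 2
G(24) = mex{2,1,2} = 0

0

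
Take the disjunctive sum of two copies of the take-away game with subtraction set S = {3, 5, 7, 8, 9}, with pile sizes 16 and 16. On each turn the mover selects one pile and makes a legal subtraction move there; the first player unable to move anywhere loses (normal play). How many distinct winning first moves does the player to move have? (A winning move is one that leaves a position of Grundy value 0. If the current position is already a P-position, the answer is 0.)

0

All piles use S = {3, 5, 7, 8, 9}:
G(0) = 0
G(1) = mex{} = 0
G(2) = mex{} = 0
G(3) = mex{0} = 1
G(4) = mex{0} = 1
G(5) = mex{0,0} = 1
G(6) = mex{1,0} = 2
G(7) = mex{1,0,0} = 2
G(8) = mex{1,1,0,0} = 2
G(9) = mex{2,1,0,0,0} = 3
G(10) = mex{2,1,1,0,0} = 3
G(11) = mex{2,2,1,1,0} = 3
G(12) = mex{3,2,1,1,1} = 0
G(13) = mex{3,2,2,1,1} = 0
G(14) = mex{3,3,2,2,1} = 0
G(15) = mex{0,3,2,2,2} = 1
G(16) = mex{0,3,3,2,2} = 1
Pile A: G(16) = 1.
Pile B: G(16) = 1.
Combined Grundy value = 1 ⊕ 1 = 0.
A winning move leaves total XOR = 0, i.e. changes one component's Grundy value g to g ⊕ X where X is the current total.
Pile A: target g' = 1⊕0 = 1, but every legal move changes the Grundy value (mex property), so 0 moves.
Pile B: target g' = 1⊕0 = 1, but every legal move changes the Grundy value (mex property), so 0 moves.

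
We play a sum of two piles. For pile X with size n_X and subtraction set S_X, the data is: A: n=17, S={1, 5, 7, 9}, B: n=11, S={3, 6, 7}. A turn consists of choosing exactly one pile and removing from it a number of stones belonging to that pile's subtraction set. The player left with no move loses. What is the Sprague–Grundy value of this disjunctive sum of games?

1

Pile A, S = {1, 5, 7, 9}:
n :  0  1  2  3  4  5  6  7  8  9 10 11 12 13 14 15 16 17
G :  0  1  0  1  0  1  0  1  0  1  0  1  0  1  0  1  0  1
G_A(17) = 1.
Pile B, S = {3, 6, 7}:
G(0) = 0
G(1) = mex{} = 0
G(2) = mex{} = 0
G(3) = mex{0} = 1
G(4) = mex{0} = 1
G(5) = mex{0} = 1
G(6) = mex{1,0} = 2
G(7) = mex{1,0,0} = 2
G(8) = mex{1,0,0} = 2
G(9) = mex{2,1,0} = 3
G(10) = mex{2,1,1} = 0
G(11) = mex{2,1,1} = 0
G_B(11) = 0.
Combined Grundy value = 1 ⊕ 0 = 1.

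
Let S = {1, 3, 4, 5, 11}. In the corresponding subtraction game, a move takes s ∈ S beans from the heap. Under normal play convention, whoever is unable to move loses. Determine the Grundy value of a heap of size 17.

1

n :  0  1  2  3  4  5  6  7  8  9 10 11 12 13 14 15 16 17
G :  0  1  0  1  2  3  2  3  0  1  0  1  2  3  2  3  0  1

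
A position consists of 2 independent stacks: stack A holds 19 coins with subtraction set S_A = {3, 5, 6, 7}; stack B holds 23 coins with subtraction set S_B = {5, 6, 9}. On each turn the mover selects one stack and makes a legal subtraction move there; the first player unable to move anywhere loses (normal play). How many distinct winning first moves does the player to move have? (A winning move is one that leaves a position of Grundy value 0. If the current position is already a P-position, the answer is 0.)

Stack A, S = {3, 5, 6, 7}:
n :  0  1  2  3  4  5  6  7  8  9 10 11 12 13 14 15 16 17 18 19
G :  0  0  0  1  1  1  2  2  2  3  0  0  0  1  1  1  2  2  2  3
G_A(19) = 3.
Stack B, S = {5, 6, 9}:
G(0) = 0
G(1) = mex{} = 0
G(2) = mex{} = 0
G(3) = mex{} = 0
G(4) = mex{} = 0
G(5) = mex{0} = 1
G(6) = mex{0,0} = 1
G(7) = mex{0,0} = 1
G(8) = mex{0,0} = 1
G(9) = mex{0,0,0} = 1
G(10) = mex{1,0,0} = 2
G(11) = mex{1,1,0} = 2
G(12) = mex{1,1,0} = 2
G(13) = mex{1,1,0} = 2
G(14) = mex{1,1,1} = 0
G(15) = mex{2,1,1} = 0
G(16) = mex{2,2,1} = 0
G(17) = mex{2,2,1} = 0
G(18) = mex{2,2,1} = 0
G(19) = mex{0,2,2} = 1
G(20) = mex{0,0,2} = 1
G(21) = mex{0,0,2} = 1
G(22) = mex{0,0,2} = 1
G(23) = mex{0,0,0} = 1
G_B(23) = 1.
Combined Grundy value = 3 ⊕ 1 = 2.
A winning move leaves total XOR = 0, i.e. changes one component's Grundy value g to g ⊕ X where X is the current total.
Stack A: need g' = 3⊕2 = 1. Options: 19−3→G=2, 19−5→G=1, 19−6→G=1, 19−7→G=0. Hits: 2.
Stack B: need g' = 1⊕2 = 3. Options: 23−5→G=0, 23−6→G=0, 23−9→G=0. Hits: 0.

2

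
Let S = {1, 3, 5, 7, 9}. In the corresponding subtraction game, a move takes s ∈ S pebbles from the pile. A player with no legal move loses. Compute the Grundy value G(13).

G(0) = 0
G(1) = mex{0} = 1
G(2) = mex{1} = 0
G(3) = mex{0,0} = 1
G(4) = mex{1,1} = 0
G(5) = mex{0,0,0} = 1
G(6) = mex{1,1,1} = 0
G(7) = mex{0,0,0,0} = 1
G(8) = mex{1,1,1,1} = 0
G(9) = mex{0,0,0,0,0} = 1
G(10) = mex{1,1,1,1,1} = 0
G(11) = mex{0,0,0,0,0} = 1
G(12) = mex{1,1,1,1,1} = 0
G(13) = mex{0,0,0,0,0} = 1

1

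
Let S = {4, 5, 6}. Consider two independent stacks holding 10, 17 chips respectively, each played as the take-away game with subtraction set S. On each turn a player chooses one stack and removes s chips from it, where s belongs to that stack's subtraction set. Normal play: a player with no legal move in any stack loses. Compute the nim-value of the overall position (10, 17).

All stacks use S = {4, 5, 6}:
G(0) = 0
G(1) = mex{} = 0
G(2) = mex{} = 0
G(3) = mex{} = 0
G(4) = mex{0} = 1
G(5) = mex{0,0} = 1
G(6) = mex{0,0,0} = 1
G(7) = mex{0,0,0} = 1
G(8) = mex{1,0,0} = 2
G(9) = mex{1,1,0} = 2
G(10) = mex{1,1,1} = 0
G(11) = mex{1,1,1} = 0
G(12) = mex{2,1,1} = 0
G(13) = mex{2,2,1} = 0
G(14) = mex{0,2,2} = 1
G(15) = mex{0,0,2} = 1
G(16) = mex{0,0,0} = 1
G(17) = mex{0,0,0} = 1
Stack A: G(10) = 0.
Stack B: G(17) = 1.
Combined Grundy value = 0 ⊕ 1 = 1.

1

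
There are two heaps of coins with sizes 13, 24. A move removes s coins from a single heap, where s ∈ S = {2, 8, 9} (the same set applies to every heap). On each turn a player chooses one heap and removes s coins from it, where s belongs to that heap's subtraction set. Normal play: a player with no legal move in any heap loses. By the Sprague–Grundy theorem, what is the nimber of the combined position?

All heaps use S = {2, 8, 9}:
n :  0  1  2  3  4  5  6  7  8  9 10 11 12 13 14 15 16 17 18 19 20 21 22 23 24
G :  0  0  1  1  0  0  1  1  2  2  3  0  2  1  3  0  0  1  1  2  3  0  0  1  1
Heap A: G(13) = 1.
Heap B: G(24) = 1.
Combined Grundy value = 1 ⊕ 1 = 0.

0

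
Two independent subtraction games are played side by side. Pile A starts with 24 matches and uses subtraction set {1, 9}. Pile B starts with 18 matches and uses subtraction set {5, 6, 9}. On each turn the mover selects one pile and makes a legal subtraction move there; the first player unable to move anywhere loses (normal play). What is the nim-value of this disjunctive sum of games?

0

Pile A, S = {1, 9}:
n :  0  1  2  3  4  5  6  7  8  9 10 11 12 13 14 15 16 17 18 19 20 21 22 23 24
G :  0  1  0  1  0  1  0  1  0  1  0  1  0  1  0  1  0  1  0  1  0  1  0  1  0
G_A(24) = 0.
Pile B, S = {5, 6, 9}:
G(0) = 0
G(1) = mex{} = 0
G(2) = mex{} = 0
G(3) = mex{} = 0
G(4) = mex{} = 0
G(5) = mex{0} = 1
G(6) = mex{0,0} = 1
G(7) = mex{0,0} = 1
G(8) = mex{0,0} = 1
G(9) = mex{0,0,0} = 1
G(10) = mex{1,0,0} = 2
G(11) = mex{1,1,0} = 2
G(12) = mex{1,1,0} = 2
G(13) = mex{1,1,0} = 2
G(14) = mex{1,1,1} = 0
G(15) = mex{2,1,1} = 0
G(16) = mex{2,2,1} = 0
G(17) = mex{2,2,1} = 0
G(18) = mex{2,2,1} = 0
G_B(18) = 0.
Combined Grundy value = 0 ⊕ 0 = 0.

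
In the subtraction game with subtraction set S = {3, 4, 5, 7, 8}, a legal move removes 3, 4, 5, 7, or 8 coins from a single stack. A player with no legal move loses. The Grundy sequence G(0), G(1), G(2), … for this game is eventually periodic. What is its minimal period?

G(0) = 0
G(1) = mex{} = 0
G(2) = mex{} = 0
G(3) = mex{0} = 1
G(4) = mex{0,0} = 1
G(5) = mex{0,0,0} = 1
G(6) = mex{1,0,0} = 2
G(7) = mex{1,1,0,0} = 2
G(8) = mex{1,1,1,0,0} = 2
G(9) = mex{2,1,1,0,0} = 3
G(10) = mex{2,2,1,1,0} = 3
G(11) = mex{2,2,2,1,1} = 0
G(12) = mex{3,2,2,1,1} = 0
G(13) = mex{3,3,2,2,1} = 0
G(14) = mex{0,3,3,2,2} = 1
G(15) = mex{0,0,3,2,2} = 1
G(16) = mex{0,0,0,3,2} = 1
G(17) = mex{1,0,0,3,3} = 2
G(18) = mex{1,1,0,0,3} = 2
G(19) = mex{1,1,1,0,0} = 2
G(20) = mex{2,1,1,0,0} = 3
G(21) = mex{2,2,1,1,0} = 3
G(22) = mex{2,2,2,1,1} = 0
G(23) = mex{3,2,2,1,1} = 0
G(n+11) = G(n) holds for n = 0,…,7 (a full window of length max(S) = 8), so the sequence is purely periodic with period 11.

11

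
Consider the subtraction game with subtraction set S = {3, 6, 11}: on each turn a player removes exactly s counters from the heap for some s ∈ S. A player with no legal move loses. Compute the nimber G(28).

G(0) = 0
G(1) = mex{} = 0
G(2) = mex{} = 0
G(3) = mex{0} = 1
G(4) = mex{0} = 1
G(5) = mex{0} = 1
G(6) = mex{1,0} = 2
G(7) = mex{1,0} = 2
G(8) = mex{1,0} = 2
G(9) = mex{2,1} = 0
G(10) = mex{2,1} = 0
G(11) = mex{2,1,0} = 3
G(12) = mex{0,2,0} = 1
G(13) = mex{0,2,0} = 1
G(14) = mex{3,2,1} = 0
G(15) = mex{1,0,1} = 2
G(16) = mex{1,0,1} = 2
G(17) = mex{0,3,2} = 1
G(18) = mex{2,1,2} = 0
G(19) = mex{2,1,2} = 0
G(20) = mex{1,0,0} = 2
G(21) = mex{0,2,0} = 1
G(22) = mex{0,2,3} = 1
G(23) = mex{2,1,1} = 0
G(24) = mex{1,0,1} = 2
G(25) = mex{1,0,0} = 2
G(26) = mex{0,2,2} = 1
G(27) = mex{2,1,2} = 0
G(28) = mex{2,1,1} = 0

0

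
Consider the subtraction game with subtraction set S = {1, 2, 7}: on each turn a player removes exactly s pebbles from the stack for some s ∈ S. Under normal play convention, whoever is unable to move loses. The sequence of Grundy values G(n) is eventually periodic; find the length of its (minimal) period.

3

n :  0  1  2  3  4  5  6  7  8  9 10 11 12 13 14
G :  0  1  2  0  1  2  0  1  2  0  1  2  0  1  2
G(n+3) = G(n) holds for n = 0,…,6 (a full window of length max(S) = 7), so the sequence is purely periodic with period 3.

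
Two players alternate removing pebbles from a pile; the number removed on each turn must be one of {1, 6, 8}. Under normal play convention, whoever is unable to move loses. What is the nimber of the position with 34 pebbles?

2

n :  0  1  2  3  4  5  6  7  8  9 10 11 12 13 14 15 16 17 18 19 20 21 22 23 24 25 26 27 28 29 30 31 32 33 34
G :  0  1  0  1  0  1  2  0  1  0  1  0  1  2  0  1  0  1  0  1  2  0  1  0  1  0  1  2  0  1  0  1  0  1  2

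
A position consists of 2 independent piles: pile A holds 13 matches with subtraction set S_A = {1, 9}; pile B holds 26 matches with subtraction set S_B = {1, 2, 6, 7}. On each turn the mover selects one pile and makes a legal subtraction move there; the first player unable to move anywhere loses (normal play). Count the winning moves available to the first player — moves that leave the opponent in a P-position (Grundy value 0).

2

Pile A, S = {1, 9}:
n :  0  1  2  3  4  5  6  7  8  9 10 11 12 13
G :  0  1  0  1  0  1  0  1  0  1  0  1  0  1
G_A(13) = 1.
Pile B, S = {1, 2, 6, 7}:
n :  0  1  2  3  4  5  6  7  8  9 10 11 12 13 14 15 16 17 18 19 20 21 22 23 24 25 26
G :  0  1  2  0  1  2  3  4  0  1  2  0  1  2  3  4  0  1  2  0  1  2  3  4  0  1  2
G_B(26) = 2.
Combined Grundy value = 1 ⊕ 2 = 3.
A winning move leaves total XOR = 0, i.e. changes one component's Grundy value g to g ⊕ X where X is the current total.
Pile A: need g' = 1⊕3 = 2. Options: 13−1→G=0, 13−9→G=0. Hits: 0.
Pile B: need g' = 2⊕3 = 1. Options: 26−1→G=1, 26−2→G=0, 26−6→G=1, 26−7→G=0. Hits: 2.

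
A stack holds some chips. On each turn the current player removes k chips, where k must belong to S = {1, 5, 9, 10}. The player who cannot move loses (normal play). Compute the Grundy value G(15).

3

G(0) = 0
G(1) = mex{0} = 1
G(2) = mex{1} = 0
G(3) = mex{0} = 1
G(4) = mex{1} = 0
G(5) = mex{0,0} = 1
G(6) = mex{1,1} = 0
G(7) = mex{0,0} = 1
G(8) = mex{1,1} = 0
G(9) = mex{0,0,0} = 1
G(10) = mex{1,1,1,0} = 2
G(11) = mex{2,0,0,1} = 3
G(12) = mex{3,1,1,0} = 2
G(13) = mex{2,0,0,1} = 3
G(14) = mex{3,1,1,0} = 2
G(15) = mex{2,2,0,1} = 3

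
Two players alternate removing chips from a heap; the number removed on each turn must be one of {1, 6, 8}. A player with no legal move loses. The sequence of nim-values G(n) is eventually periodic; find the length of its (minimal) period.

n :  0  1  2  3  4  5  6  7  8  9 10 11 12 13 14 15 16
G :  0  1  0  1  0  1  2  0  1  0  1  0  1  2  0  1  0
G(n+7) = G(n) holds for n = 0,…,7 (a full window of length max(S) = 8), so the sequence is purely periodic with period 7.

7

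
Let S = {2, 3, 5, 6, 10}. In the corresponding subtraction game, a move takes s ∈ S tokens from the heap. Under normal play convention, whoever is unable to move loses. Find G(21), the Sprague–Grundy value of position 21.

2

G(0) = 0
G(1) = mex{} = 0
G(2) = mex{0} = 1
G(3) = mex{0,0} = 1
G(4) = mex{1,0} = 2
G(5) = mex{1,1,0} = 2
G(6) = mex{2,1,0,0} = 3
G(7) = mex{2,2,1,0} = 3
G(8) = mex{3,2,1,1} = 0
G(9) = mex{3,3,2,1} = 0
G(10) = mex{0,3,2,2,0} = 1
G(11) = mex{0,0,3,2,0} = 1
G(12) = mex{1,0,3,3,1} = 2
G(13) = mex{1,1,0,3,1} = 2
G(14) = mex{2,1,0,0,2} = 3
G(15) = mex{2,2,1,0,2} = 3
G(16) = mex{3,2,1,1,3} = 0
G(17) = mex{3,3,2,1,3} = 0
G(18) = mex{0,3,2,2,0} = 1
G(19) = mex{0,0,3,2,0} = 1
G(20) = mex{1,0,3,3,1} = 2
G(21) = mex{1,1,0,3,1} = 2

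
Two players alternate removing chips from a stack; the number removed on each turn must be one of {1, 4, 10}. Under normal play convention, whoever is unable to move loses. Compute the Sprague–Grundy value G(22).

n :  0  1  2  3  4  5  6  7  8  9 10 11 12 13 14 15 16 17 18 19 20 21 22
G :  0  1  0  1  2  0  1  0  1  2  3  2  3  0  1  3  0  1  0  1  2  0  1

1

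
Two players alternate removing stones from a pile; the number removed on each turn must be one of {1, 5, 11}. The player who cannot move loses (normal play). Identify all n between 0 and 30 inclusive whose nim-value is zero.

0, 2, 4, 6, 8, 10, 12, 14, 16, 18, 20, 22, 24, 26, 28, 30

G(0) = 0
G(1) = mex{0} = 1
G(2) = mex{1} = 0
G(3) = mex{0} = 1
G(4) = mex{1} = 0
G(5) = mex{0,0} = 1
G(6) = mex{1,1} = 0
G(7) = mex{0,0} = 1
G(8) = mex{1,1} = 0
G(9) = mex{0,0} = 1
G(10) = mex{1,1} = 0
G(11) = mex{0,0,0} = 1
G(12) = mex{1,1,1} = 0
G(13) = mex{0,0,0} = 1
G(14) = mex{1,1,1} = 0
G(15) = mex{0,0,0} = 1
G(16) = mex{1,1,1} = 0
G(17) = mex{0,0,0} = 1
G(18) = mex{1,1,1} = 0
G(19) = mex{0,0,0} = 1
G(20) = mex{1,1,1} = 0
G(21) = mex{0,0,0} = 1
G(22) = mex{1,1,1} = 0
G(23) = mex{0,0,0} = 1
G(24) = mex{1,1,1} = 0
G(25) = mex{0,0,0} = 1
G(26) = mex{1,1,1} = 0
G(27) = mex{0,0,0} = 1
G(28) = mex{1,1,1} = 0
G(29) = mex{0,0,0} = 1
G(30) = mex{1,1,1} = 0
P-positions are exactly the n with G(n) = 0.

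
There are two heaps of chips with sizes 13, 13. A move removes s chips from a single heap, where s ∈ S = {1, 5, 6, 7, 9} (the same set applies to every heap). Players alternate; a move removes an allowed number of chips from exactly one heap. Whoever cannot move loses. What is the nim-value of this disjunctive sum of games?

0

All heaps use S = {1, 5, 6, 7, 9}:
n :  0  1  2  3  4  5  6  7  8  9 10 11 12 13
G :  0  1  0  1  0  1  2  3  2  3  2  3  0  1
Heap A: G(13) = 1.
Heap B: G(13) = 1.
Combined Grundy value = 1 ⊕ 1 = 0.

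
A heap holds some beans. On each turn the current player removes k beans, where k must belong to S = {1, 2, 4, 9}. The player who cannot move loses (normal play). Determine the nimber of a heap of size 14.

n :  0  1  2  3  4  5  6  7  8  9 10 11 12 13 14
G :  0  1  2  0  1  2  0  1  2  3  4  0  1  2  0

0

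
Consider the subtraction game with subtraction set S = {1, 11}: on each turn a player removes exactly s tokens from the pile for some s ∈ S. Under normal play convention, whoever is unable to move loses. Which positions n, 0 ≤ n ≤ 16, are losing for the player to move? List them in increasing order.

0, 2, 4, 6, 8, 10, 12, 14, 16

n :  0  1  2  3  4  5  6  7  8  9 10 11 12 13 14 15 16
G :  0  1  0  1  0  1  0  1  0  1  0  1  0  1  0  1  0
P-positions are exactly the n with G(n) = 0.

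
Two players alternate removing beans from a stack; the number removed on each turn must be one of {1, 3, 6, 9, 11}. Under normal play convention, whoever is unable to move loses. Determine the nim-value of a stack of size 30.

2

n :  0  1  2  3  4  5  6  7  8  9 10 11 12 13 14 15 16 17 18 19 20 21 22 23 24 25 26 27 28 29 30
G :  0  1  0  1  0  1  2  3  2  3  2  3  0  1  0  1  0  1  2  3  2  3  2  3  0  1  0  1  0  1  2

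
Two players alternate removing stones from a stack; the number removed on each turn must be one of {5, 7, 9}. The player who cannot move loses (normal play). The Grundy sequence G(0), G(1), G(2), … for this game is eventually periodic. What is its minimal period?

14

n :  0  1  2  3  4  5  6  7  8  9 10 11 12 13 14 15 16 17 18 19 20 21 22 23 24 25 26 27 28 29
G :  0  0  0  0  0  1  1  1  1  1  2  2  2  2  0  0  0  0  0  1  1  1  1  1  2  2  2  2  0  0
G(n+14) = G(n) holds for n = 0,…,8 (a full window of length max(S) = 9), so the sequence is purely periodic with period 14.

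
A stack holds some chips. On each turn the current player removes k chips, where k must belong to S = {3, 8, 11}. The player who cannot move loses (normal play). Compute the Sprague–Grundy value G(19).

G(0) = 0
G(1) = mex{} = 0
G(2) = mex{} = 0
G(3) = mex{0} = 1
G(4) = mex{0} = 1
G(5) = mex{0} = 1
G(6) = mex{1} = 0
G(7) = mex{1} = 0
G(8) = mex{1,0} = 2
G(9) = mex{0,0} = 1
G(10) = mex{0,0} = 1
G(11) = mex{2,1,0} = 3
G(12) = mex{1,1,0} = 2
G(13) = mex{1,1,0} = 2
G(14) = mex{3,0,1} = 2
G(15) = mex{2,0,1} = 3
G(16) = mex{2,2,1} = 0
G(17) = mex{2,1,0} = 3
G(18) = mex{3,1,0} = 2
G(19) = mex{0,3,2} = 1

1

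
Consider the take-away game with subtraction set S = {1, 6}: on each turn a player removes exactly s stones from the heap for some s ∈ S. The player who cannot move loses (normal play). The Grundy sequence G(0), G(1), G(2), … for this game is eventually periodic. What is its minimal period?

n :  0  1  2  3  4  5  6  7  8  9 10 11 12 13 14 15
G :  0  1  0  1  0  1  2  0  1  0  1  0  1  2  0  1
G(n+7) = G(n) holds for n = 0,…,5 (a full window of length max(S) = 6), so the sequence is purely periodic with period 7.

7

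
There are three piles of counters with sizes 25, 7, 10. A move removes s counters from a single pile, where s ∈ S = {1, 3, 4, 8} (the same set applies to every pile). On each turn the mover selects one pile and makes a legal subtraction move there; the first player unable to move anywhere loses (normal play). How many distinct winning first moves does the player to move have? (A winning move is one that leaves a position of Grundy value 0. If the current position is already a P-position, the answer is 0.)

All piles use S = {1, 3, 4, 8}:
G(0) = 0
G(1) = mex{0} = 1
G(2) = mex{1} = 0
G(3) = mex{0,0} = 1
G(4) = mex{1,1,0} = 2
G(5) = mex{2,0,1} = 3
G(6) = mex{3,1,0} = 2
G(7) = mex{2,2,1} = 0
G(8) = mex{0,3,2,0} = 1
G(9) = mex{1,2,3,1} = 0
G(10) = mex{0,0,2,0} = 1
G(11) = mex{1,1,0,1} = 2
G(12) = mex{2,0,1,2} = 3
G(13) = mex{3,1,0,3} = 2
G(14) = mex{2,2,1,2} = 0
G(15) = mex{0,3,2,0} = 1
G(16) = mex{1,2,3,1} = 0
G(17) = mex{0,0,2,0} = 1
G(18) = mex{1,1,0,1} = 2
G(19) = mex{2,0,1,2} = 3
G(20) = mex{3,1,0,3} = 2
G(21) = mex{2,2,1,2} = 0
G(22) = mex{0,3,2,0} = 1
G(23) = mex{1,2,3,1} = 0
G(24) = mex{0,0,2,0} = 1
G(25) = mex{1,1,0,1} = 2
Pile A: G(25) = 2.
Pile B: G(7) = 0.
Pile C: G(10) = 1.
Combined Grundy value = 2 ⊕ 0 ⊕ 1 = 3.
A winning move leaves total XOR = 0, i.e. changes one component's Grundy value g to g ⊕ X where X is the current total.
Pile A: need g' = 2⊕3 = 1. Options: 25−1→G=1, 25−3→G=1, 25−4→G=0, 25−8→G=1. Hits: 3.
Pile B: need g' = 0⊕3 = 3. Options: 7−1→G=2, 7−3→G=2, 7−4→G=1. Hits: 0.
Pile C: need g' = 1⊕3 = 2. Options: 10−1→G=0, 10−3→G=0, 10−4→G=2, 10−8→G=0. Hits: 1.

4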